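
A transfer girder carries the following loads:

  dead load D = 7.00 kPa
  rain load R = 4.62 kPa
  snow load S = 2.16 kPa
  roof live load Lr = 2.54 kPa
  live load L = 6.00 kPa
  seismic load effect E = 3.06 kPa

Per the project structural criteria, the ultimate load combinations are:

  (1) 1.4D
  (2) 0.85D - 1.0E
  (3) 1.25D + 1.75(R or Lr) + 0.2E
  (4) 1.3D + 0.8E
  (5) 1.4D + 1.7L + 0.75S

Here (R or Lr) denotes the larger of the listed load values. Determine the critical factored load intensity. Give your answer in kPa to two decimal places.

(R or Lr) → R = 4.62 kPa.
(1) 1.4(7.00) = 9.80
(2) 0.85(7.00) - 1.0(3.06) = 5.95 - 3.06 = 2.89
(3) 1.25(7.00) + 1.75(4.62) + 0.2(3.06) = 8.75 + 8.09 + 0.61 = 17.45
(4) 1.3(7.00) + 0.8(3.06) = 9.10 + 2.45 = 11.55
(5) 1.4(7.00) + 1.7(6.00) + 0.75(2.16) = 9.80 + 10.20 + 1.62 = 21.62
Combination 5 governs: q_u = 21.62 kPa.

21.62 kPa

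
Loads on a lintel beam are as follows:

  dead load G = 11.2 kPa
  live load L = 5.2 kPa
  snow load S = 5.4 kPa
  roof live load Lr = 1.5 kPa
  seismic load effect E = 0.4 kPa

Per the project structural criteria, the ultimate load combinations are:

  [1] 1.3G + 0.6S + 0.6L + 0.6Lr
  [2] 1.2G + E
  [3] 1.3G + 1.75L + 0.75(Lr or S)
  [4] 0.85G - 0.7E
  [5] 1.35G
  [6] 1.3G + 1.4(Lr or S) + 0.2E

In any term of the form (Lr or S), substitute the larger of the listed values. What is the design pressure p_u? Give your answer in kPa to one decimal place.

(Lr or S) → S = 5.4 kPa.
[1] 1.3(11.2) + 0.6(5.4) + 0.6(5.2) + 0.6(1.5) = 14.6 + 3.2 + 3.1 + 0.9 = 21.8
[2] 1.2(11.2) + 1.0(0.4) = 13.4 + 0.4 = 13.8
[3] 1.3(11.2) + 1.75(5.2) + 0.75(5.4) = 27.7
[4] 0.85(11.2) - 0.7(0.4) = 9.5 - 0.3 = 9.2
[5] 1.35(11.2) = 15.1
[6] 1.3(11.2) + 1.4(5.4) + 0.2(0.4) = 22.2
Combination 3 governs: p_u = 27.7 kPa.

27.7 kPa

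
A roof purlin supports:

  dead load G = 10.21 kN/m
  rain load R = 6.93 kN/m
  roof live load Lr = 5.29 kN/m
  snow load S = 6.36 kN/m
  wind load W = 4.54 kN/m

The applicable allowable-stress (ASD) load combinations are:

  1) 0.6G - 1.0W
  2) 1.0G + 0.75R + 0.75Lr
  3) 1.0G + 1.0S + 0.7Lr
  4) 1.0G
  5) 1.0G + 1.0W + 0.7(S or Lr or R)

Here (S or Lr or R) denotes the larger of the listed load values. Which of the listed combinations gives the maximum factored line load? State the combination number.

Combination 3

(S or Lr or R) → R = 6.93 kN/m.
1) 0.6(10.21) - 1.0(4.54) = 1.59
2) 1.0(10.21) + 0.75(6.93) + 0.75(5.29) = 19.38
3) 1.0(10.21) + 1.0(6.36) + 0.7(5.29) = 20.27
4) 1.0(10.21) = 10.21
5) 1.0(10.21) + 1.0(4.54) + 0.7(6.93) = 19.60
The largest value is 20.27 kN/m from combination 3.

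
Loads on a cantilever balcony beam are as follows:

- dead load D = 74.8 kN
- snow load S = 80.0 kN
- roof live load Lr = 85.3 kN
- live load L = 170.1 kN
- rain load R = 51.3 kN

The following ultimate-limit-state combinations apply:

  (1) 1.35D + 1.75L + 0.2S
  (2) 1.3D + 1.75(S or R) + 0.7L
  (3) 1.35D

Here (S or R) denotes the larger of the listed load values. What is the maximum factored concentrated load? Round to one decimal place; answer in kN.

414.7 kN

(S or R) → S = 80.0 kN.
(1) 1.35(74.8) + 1.75(170.1) + 0.2(80.0) = 414.7
(2) 1.3(74.8) + 1.75(80.0) + 0.7(170.1) = 356.3
(3) 1.35(74.8) = 101.0
The controlling combination is 1, giving 414.7 kN.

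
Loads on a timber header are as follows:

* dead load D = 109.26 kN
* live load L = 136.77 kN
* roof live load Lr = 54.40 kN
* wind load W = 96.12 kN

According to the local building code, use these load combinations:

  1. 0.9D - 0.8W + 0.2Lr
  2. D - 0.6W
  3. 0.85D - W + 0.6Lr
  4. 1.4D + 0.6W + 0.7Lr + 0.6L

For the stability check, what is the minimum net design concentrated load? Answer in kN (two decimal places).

29.39 kN

1. 0.9(109.26) - 0.8(96.12) + 0.2(54.40) = 32.32
2. 1.0(109.26) - 0.6(96.12) = 109.26 - 57.67 = 51.59
3. 0.85(109.26) - 1.0(96.12) + 0.6(54.40) = 92.87 - 96.12 + 32.64 = 29.39
4. 1.4(109.26) + 0.6(96.12) + 0.7(54.40) + 0.6(136.77) = 330.78
Combination 3 gives the minimum: 29.39 kN.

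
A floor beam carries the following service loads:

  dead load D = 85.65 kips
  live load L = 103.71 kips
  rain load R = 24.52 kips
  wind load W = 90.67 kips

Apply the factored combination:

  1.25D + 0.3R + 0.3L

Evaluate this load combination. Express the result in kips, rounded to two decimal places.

145.53 kips

1.25(85.65) + 0.3(24.52) + 0.3(103.71) = 107.06 + 7.36 + 31.11 = 145.53
P_u = 145.53 kips.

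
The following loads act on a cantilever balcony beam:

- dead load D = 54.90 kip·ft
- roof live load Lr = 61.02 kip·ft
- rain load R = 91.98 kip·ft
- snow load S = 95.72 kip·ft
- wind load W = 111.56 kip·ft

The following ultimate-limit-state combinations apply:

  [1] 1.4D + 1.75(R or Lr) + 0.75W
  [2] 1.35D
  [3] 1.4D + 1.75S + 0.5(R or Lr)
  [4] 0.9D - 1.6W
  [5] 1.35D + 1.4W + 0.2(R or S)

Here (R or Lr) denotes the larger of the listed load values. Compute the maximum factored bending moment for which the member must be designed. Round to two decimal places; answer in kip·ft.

(R or Lr) → R = 91.98 kip·ft; (R or S) → S = 95.72 kip·ft.
[1] 1.4(54.90) + 1.75(91.98) + 0.75(111.56) = 76.86 + 160.97 + 83.67 = 321.50
[2] 1.35(54.90) = 74.12
[3] 1.4(54.90) + 1.75(95.72) + 0.5(91.98) = 76.86 + 167.51 + 45.99 = 290.36
[4] 0.9(54.90) - 1.6(111.56) = 49.41 - 178.50 = -129.09
[5] 1.35(54.90) + 1.4(111.56) + 0.2(95.72) = 74.12 + 156.18 + 19.14 = 249.44
Maximum is from combination 1.

321.50 kip·ft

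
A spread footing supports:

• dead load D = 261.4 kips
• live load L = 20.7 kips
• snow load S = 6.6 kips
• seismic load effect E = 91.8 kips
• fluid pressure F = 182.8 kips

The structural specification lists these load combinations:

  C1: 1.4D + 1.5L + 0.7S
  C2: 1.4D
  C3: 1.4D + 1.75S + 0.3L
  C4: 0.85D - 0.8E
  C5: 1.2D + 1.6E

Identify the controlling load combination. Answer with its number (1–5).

C1: 1.4(261.4) + 1.5(20.7) + 0.7(6.6) = 401.6
C2: 1.4(261.4) = 366.0
C3: 1.4(261.4) + 1.75(6.6) + 0.3(20.7) = 383.7
C4: 0.85(261.4) - 0.8(91.8) = 222.2 - 73.4 = 148.8
C5: 1.2(261.4) + 1.6(91.8) = 313.7 + 146.9 = 460.6
The largest value is 460.6 kips from combination 5.

Combination 5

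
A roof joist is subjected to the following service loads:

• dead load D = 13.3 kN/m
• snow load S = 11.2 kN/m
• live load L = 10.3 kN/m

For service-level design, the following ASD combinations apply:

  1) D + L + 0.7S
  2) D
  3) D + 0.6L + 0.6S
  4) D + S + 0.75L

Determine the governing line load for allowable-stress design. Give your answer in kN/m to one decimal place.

32.2 kN/m

1) 1.0(13.3) + 1.0(10.3) + 0.7(11.2) = 13.3 + 10.3 + 7.8 = 31.4
2) 1.0(13.3) = 13.3
3) 1.0(13.3) + 0.6(10.3) + 0.6(11.2) = 13.3 + 6.2 + 6.7 = 26.2
4) 1.0(13.3) + 1.0(11.2) + 0.75(10.3) = 13.3 + 11.2 + 7.7 = 32.2
Maximum is from combination 4.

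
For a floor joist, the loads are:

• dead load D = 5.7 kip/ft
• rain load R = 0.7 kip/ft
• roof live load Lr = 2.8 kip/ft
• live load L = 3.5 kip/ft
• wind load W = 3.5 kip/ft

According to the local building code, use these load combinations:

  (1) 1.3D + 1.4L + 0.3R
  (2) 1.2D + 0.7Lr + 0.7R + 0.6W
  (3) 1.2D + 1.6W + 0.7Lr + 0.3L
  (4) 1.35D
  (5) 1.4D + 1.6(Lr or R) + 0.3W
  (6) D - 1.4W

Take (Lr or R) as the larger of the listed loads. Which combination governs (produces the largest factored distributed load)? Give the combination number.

(Lr or R) → Lr = 2.8 kip/ft.
(1) 1.3(5.7) + 1.4(3.5) + 0.3(0.7) = 12.5
(2) 1.2(5.7) + 0.7(2.8) + 0.7(0.7) + 0.6(3.5) = 11.4
(3) 1.2(5.7) + 1.6(3.5) + 0.7(2.8) + 0.3(3.5) = 15.5
(4) 1.35(5.7) = 7.7
(5) 1.4(5.7) + 1.6(2.8) + 0.3(3.5) = 13.5
(6) 1.0(5.7) - 1.4(3.5) = 0.8
The largest value is 15.5 kip/ft from combination 3.

Combination 3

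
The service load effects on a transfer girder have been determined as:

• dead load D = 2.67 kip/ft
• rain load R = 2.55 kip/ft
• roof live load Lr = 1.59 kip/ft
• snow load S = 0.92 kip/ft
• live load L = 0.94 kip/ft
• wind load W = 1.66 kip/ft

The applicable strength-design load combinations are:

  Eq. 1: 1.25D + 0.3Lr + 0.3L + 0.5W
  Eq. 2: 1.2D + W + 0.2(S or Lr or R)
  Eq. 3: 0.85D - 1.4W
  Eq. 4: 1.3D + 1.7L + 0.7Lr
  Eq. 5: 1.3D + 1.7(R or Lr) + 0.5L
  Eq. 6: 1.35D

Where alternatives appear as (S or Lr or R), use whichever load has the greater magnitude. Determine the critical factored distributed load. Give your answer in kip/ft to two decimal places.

(S or Lr or R) → R = 2.55 kip/ft; (R or Lr) → R = 2.55 kip/ft.
Eq. 1: 1.25(2.67) + 0.3(1.59) + 0.3(0.94) + 0.5(1.66) = 3.34 + 0.48 + 0.28 + 0.83 = 4.93
Eq. 2: 1.2(2.67) + 1.0(1.66) + 0.2(2.55) = 3.20 + 1.66 + 0.51 = 5.37
Eq. 3: 0.85(2.67) - 1.4(1.66) = 2.27 - 2.32 = -0.05
Eq. 4: 1.3(2.67) + 1.7(0.94) + 0.7(1.59) = 3.47 + 1.60 + 1.11 = 6.18
Eq. 5: 1.3(2.67) + 1.7(2.55) + 0.5(0.94) = 3.47 + 4.34 + 0.47 = 8.28
Eq. 6: 1.35(2.67) = 3.60
Maximum is from combination 5.

8.28 kip/ft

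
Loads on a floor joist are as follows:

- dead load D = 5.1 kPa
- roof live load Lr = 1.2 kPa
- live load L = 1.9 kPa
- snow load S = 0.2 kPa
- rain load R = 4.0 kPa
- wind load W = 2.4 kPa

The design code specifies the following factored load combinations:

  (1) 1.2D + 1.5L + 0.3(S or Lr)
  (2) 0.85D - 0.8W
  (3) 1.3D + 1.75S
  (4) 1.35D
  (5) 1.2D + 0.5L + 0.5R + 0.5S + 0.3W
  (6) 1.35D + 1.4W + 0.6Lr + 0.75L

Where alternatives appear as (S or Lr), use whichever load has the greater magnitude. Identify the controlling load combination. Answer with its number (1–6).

Combination 6

(S or Lr) → Lr = 1.2 kPa.
(1) 1.2(5.1) + 1.5(1.9) + 0.3(1.2) = 9.3
(2) 0.85(5.1) - 0.8(2.4) = 4.3 - 1.9 = 2.4
(3) 1.3(5.1) + 1.75(0.2) = 6.6 + 0.4 = 7.0
(4) 1.35(5.1) = 6.9
(5) 1.2(5.1) + 0.5(1.9) + 0.5(4.0) + 0.5(0.2) + 0.3(2.4) = 6.1 + 1.0 + 2.0 + 0.1 + 0.7 = 9.9
(6) 1.35(5.1) + 1.4(2.4) + 0.6(1.2) + 0.75(1.9) = 6.9 + 3.4 + 0.7 + 1.4 = 12.4
The largest value is 12.4 kPa from combination 6.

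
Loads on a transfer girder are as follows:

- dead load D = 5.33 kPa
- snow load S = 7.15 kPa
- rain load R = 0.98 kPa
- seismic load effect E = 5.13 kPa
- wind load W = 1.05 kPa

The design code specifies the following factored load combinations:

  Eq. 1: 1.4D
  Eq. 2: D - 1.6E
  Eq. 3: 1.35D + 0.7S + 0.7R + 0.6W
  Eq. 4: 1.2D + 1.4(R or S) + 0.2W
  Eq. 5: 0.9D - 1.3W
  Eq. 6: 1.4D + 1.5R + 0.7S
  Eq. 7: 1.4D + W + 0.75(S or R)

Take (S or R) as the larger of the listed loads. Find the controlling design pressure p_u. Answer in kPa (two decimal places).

16.62 kPa

(R or S) → S = 7.15 kPa; (S or R) → S = 7.15 kPa.
Eq. 1: 1.4(5.33) = 7.46
Eq. 2: 1.0(5.33) - 1.6(5.13) = 5.33 - 8.21 = -2.88
Eq. 3: 1.35(5.33) + 0.7(7.15) + 0.7(0.98) + 0.6(1.05) = 13.52
Eq. 4: 1.2(5.33) + 1.4(7.15) + 0.2(1.05) = 6.40 + 10.01 + 0.21 = 16.62
Eq. 5: 0.9(5.33) - 1.3(1.05) = 4.80 - 1.37 = 3.43
Eq. 6: 1.4(5.33) + 1.5(0.98) + 0.7(7.15) = 7.46 + 1.47 + 5.01 = 13.94
Eq. 7: 1.4(5.33) + 1.0(1.05) + 0.75(7.15) = 7.46 + 1.05 + 5.36 = 13.87
The controlling combination is 4, giving 16.62 kPa.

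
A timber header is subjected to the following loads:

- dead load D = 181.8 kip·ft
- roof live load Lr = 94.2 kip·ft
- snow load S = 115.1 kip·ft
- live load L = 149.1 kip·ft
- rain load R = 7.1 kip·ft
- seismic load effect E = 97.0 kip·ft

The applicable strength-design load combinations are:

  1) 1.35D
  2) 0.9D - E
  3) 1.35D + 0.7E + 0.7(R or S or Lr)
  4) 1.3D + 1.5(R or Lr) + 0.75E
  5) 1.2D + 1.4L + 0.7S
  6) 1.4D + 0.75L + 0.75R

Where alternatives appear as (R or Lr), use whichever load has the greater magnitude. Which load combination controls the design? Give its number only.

(R or S or Lr) → S = 115.1 kip·ft; (R or Lr) → Lr = 94.2 kip·ft.
1) 1.35(181.8) = 245.4
2) 0.9(181.8) - 1.0(97.0) = 163.6 - 97.0 = 66.6
3) 1.35(181.8) + 0.7(97.0) + 0.7(115.1) = 245.4 + 67.9 + 80.6 = 393.9
4) 1.3(181.8) + 1.5(94.2) + 0.75(97.0) = 236.3 + 141.3 + 72.8 = 450.4
5) 1.2(181.8) + 1.4(149.1) + 0.7(115.1) = 218.2 + 208.7 + 80.6 = 507.5
6) 1.4(181.8) + 0.75(149.1) + 0.75(7.1) = 371.7
The largest value is 507.5 kip·ft from combination 5.

Combination 5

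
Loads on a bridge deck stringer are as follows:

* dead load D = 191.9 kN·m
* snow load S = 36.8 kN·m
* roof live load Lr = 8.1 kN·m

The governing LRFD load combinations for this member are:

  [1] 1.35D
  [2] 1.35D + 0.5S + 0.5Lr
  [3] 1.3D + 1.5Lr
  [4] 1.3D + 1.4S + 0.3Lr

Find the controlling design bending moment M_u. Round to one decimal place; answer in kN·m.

[1] 1.35(191.9) = 259.1
[2] 1.35(191.9) + 0.5(36.8) + 0.5(8.1) = 281.5
[3] 1.3(191.9) + 1.5(8.1) = 261.6
[4] 1.3(191.9) + 1.4(36.8) + 0.3(8.1) = 249.5 + 51.5 + 2.4 = 303.4
Maximum is from combination 4.

303.4 kN·m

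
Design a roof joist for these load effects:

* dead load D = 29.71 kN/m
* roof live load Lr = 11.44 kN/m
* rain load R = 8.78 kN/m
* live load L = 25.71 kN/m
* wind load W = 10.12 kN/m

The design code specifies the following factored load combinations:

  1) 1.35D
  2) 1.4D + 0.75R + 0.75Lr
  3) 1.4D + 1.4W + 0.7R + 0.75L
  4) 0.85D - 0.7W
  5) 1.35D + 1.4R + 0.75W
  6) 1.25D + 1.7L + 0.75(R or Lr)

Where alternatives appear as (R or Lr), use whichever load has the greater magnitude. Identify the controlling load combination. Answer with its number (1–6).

Combination 6

(R or Lr) → Lr = 11.44 kN/m.
1) 1.35(29.71) = 40.11
2) 1.4(29.71) + 0.75(8.78) + 0.75(11.44) = 56.76
3) 1.4(29.71) + 1.4(10.12) + 0.7(8.78) + 0.75(25.71) = 81.19
4) 0.85(29.71) - 0.7(10.12) = 18.17
5) 1.35(29.71) + 1.4(8.78) + 0.75(10.12) = 59.99
6) 1.25(29.71) + 1.7(25.71) + 0.75(11.44) = 89.42
The largest value is 89.42 kN/m from combination 6.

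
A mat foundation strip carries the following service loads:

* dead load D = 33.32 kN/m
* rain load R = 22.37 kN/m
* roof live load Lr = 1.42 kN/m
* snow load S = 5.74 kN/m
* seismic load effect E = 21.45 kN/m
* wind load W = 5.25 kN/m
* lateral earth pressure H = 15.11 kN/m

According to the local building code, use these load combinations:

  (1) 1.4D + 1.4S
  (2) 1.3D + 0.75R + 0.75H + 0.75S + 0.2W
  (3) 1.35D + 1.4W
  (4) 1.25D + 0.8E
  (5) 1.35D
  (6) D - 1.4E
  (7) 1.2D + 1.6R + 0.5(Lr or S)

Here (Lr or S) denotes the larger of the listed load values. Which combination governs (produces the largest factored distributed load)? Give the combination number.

(Lr or S) → S = 5.74 kN/m.
(1) 1.4(33.32) + 1.4(5.74) = 54.68
(2) 1.3(33.32) + 0.75(22.37) + 0.75(15.11) + 0.75(5.74) + 0.2(5.25) = 76.78
(3) 1.35(33.32) + 1.4(5.25) = 44.98 + 7.35 = 52.33
(4) 1.25(33.32) + 0.8(21.45) = 41.65 + 17.16 = 58.81
(5) 1.35(33.32) = 44.98
(6) 1.0(33.32) - 1.4(21.45) = 33.32 - 30.03 = 3.29
(7) 1.2(33.32) + 1.6(22.37) + 0.5(5.74) = 78.65
The largest value is 78.65 kN/m from combination 7.

Combination 7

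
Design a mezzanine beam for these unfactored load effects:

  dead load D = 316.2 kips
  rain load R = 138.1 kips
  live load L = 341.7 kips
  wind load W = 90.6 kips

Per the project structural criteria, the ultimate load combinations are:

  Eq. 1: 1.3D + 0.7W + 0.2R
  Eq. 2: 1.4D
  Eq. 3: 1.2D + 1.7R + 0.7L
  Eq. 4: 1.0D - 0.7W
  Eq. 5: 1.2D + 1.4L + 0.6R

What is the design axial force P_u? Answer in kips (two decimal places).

940.68 kips

Eq. 1: 1.3(316.2) + 0.7(90.6) + 0.2(138.1) = 411.06 + 63.42 + 27.62 = 502.10
Eq. 2: 1.4(316.2) = 442.68
Eq. 3: 1.2(316.2) + 1.7(138.1) + 0.7(341.7) = 379.44 + 234.77 + 239.19 = 853.40
Eq. 4: 1.0(316.2) - 0.7(90.6) = 316.20 - 63.42 = 252.78
Eq. 5: 1.2(316.2) + 1.4(341.7) + 0.6(138.1) = 379.44 + 478.38 + 82.86 = 940.68
Maximum is from combination 5.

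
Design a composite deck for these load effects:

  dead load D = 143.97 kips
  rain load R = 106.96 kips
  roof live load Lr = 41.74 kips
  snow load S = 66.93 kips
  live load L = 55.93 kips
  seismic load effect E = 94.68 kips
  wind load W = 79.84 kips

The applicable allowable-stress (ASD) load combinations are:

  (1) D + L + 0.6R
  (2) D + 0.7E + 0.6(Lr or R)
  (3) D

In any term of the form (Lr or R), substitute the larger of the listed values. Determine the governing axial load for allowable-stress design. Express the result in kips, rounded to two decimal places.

(Lr or R) → R = 106.96 kips.
(1) 1.0(143.97) + 1.0(55.93) + 0.6(106.96) = 143.97 + 55.93 + 64.18 = 264.08
(2) 1.0(143.97) + 0.7(94.68) + 0.6(106.96) = 274.42
(3) 1.0(143.97) = 143.97
Maximum is from combination 2.

274.42 kips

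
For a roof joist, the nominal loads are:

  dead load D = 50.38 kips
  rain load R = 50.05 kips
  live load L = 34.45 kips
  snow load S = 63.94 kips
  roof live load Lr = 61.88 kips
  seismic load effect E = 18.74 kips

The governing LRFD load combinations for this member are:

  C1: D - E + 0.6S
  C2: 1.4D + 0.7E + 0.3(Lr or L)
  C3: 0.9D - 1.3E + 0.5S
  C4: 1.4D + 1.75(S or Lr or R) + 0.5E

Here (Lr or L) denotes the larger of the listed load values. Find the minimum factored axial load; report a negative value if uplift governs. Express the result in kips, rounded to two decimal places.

52.95 kips

(Lr or L) → Lr = 61.88 kips; (S or Lr or R) → S = 63.94 kips.
C1: 1.0(50.38) - 1.0(18.74) + 0.6(63.94) = 50.38 - 18.74 + 38.36 = 70.00
C2: 1.4(50.38) + 0.7(18.74) + 0.3(61.88) = 70.53 + 13.12 + 18.56 = 102.21
C3: 0.9(50.38) - 1.3(18.74) + 0.5(63.94) = 45.34 - 24.36 + 31.97 = 52.95
C4: 1.4(50.38) + 1.75(63.94) + 0.5(18.74) = 70.53 + 111.90 + 9.37 = 191.80
Combination 3 gives the minimum: 52.95 kips.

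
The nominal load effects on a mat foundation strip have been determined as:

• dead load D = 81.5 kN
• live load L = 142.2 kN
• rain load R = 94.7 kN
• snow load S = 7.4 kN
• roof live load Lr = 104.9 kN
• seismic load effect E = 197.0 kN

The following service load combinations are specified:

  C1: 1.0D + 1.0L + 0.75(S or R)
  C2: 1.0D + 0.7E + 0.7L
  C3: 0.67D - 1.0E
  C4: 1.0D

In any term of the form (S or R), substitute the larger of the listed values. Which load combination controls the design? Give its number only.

Combination 2

(S or R) → R = 94.7 kN.
C1: 1.0(81.5) + 1.0(142.2) + 0.75(94.7) = 81.5 + 142.2 + 71.0 = 294.7
C2: 1.0(81.5) + 0.7(197.0) + 0.7(142.2) = 81.5 + 137.9 + 99.5 = 318.9
C3: 0.67(81.5) - 1.0(197.0) = 54.6 - 197.0 = -142.4
C4: 1.0(81.5) = 81.5
The largest value is 318.9 kN from combination 2.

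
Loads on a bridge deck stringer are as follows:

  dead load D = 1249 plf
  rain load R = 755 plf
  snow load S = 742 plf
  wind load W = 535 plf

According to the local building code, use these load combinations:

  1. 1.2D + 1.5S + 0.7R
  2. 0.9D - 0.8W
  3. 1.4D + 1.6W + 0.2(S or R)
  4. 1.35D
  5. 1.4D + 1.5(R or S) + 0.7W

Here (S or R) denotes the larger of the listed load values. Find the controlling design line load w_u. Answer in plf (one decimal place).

(S or R) → R = 755 plf; (R or S) → R = 755 plf.
1. 1.2(1249) + 1.5(742) + 0.7(755) = 3140.3
2. 0.9(1249) - 0.8(535) = 696.1
3. 1.4(1249) + 1.6(535) + 0.2(755) = 2755.6
4. 1.35(1249) = 1686.2
5. 1.4(1249) + 1.5(755) + 0.7(535) = 3255.6
Combination 5 governs: w_u = 3255.6 plf.

3255.6 plf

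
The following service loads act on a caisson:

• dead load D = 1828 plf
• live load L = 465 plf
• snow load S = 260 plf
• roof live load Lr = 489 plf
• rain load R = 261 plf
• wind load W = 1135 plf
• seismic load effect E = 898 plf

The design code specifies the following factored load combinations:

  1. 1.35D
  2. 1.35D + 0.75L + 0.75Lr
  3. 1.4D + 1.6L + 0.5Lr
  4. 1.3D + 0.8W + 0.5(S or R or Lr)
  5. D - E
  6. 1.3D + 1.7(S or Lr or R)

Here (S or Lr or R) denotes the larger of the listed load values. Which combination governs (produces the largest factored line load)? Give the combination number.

(S or R or Lr) → Lr = 489 plf; (S or Lr or R) → Lr = 489 plf.
1. 1.35(1828) = 2467.80
2. 1.35(1828) + 0.75(465) + 0.75(489) = 2467.80 + 348.75 + 366.75 = 3183.30
3. 1.4(1828) + 1.6(465) + 0.5(489) = 2559.20 + 744.00 + 244.50 = 3547.70
4. 1.3(1828) + 0.8(1135) + 0.5(489) = 2376.40 + 908.00 + 244.50 = 3528.90
5. 1.0(1828) - 1.0(898) = 1828.00 - 898.00 = 930.00
6. 1.3(1828) + 1.7(489) = 2376.40 + 831.30 = 3207.70
The largest value is 3547.70 plf from combination 3.

Combination 3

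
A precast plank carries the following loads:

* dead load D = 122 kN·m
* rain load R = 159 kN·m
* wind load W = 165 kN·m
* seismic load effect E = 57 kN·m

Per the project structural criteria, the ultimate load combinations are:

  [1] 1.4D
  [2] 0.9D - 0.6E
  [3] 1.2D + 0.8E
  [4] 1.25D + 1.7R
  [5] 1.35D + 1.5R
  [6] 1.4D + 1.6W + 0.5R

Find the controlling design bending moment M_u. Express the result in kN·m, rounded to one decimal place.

514.3 kN·m

[1] 1.4(122) = 170.8
[2] 0.9(122) - 0.6(57) = 75.6
[3] 1.2(122) + 0.8(57) = 192.0
[4] 1.25(122) + 1.7(159) = 422.8
[5] 1.35(122) + 1.5(159) = 403.2
[6] 1.4(122) + 1.6(165) + 0.5(159) = 514.3
The controlling combination is 6, giving 514.3 kN·m.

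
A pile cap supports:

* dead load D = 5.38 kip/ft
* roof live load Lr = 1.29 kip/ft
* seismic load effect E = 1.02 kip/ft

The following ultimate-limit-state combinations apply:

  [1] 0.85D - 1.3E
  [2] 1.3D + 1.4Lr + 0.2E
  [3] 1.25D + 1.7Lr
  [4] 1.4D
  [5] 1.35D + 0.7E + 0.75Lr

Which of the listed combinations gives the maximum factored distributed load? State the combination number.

[1] 0.85(5.38) - 1.3(1.02) = 3.25
[2] 1.3(5.38) + 1.4(1.29) + 0.2(1.02) = 6.99 + 1.81 + 0.20 = 9.00
[3] 1.25(5.38) + 1.7(1.29) = 6.73 + 2.19 = 8.92
[4] 1.4(5.38) = 7.53
[5] 1.35(5.38) + 0.7(1.02) + 0.75(1.29) = 7.26 + 0.71 + 0.97 = 8.94
The largest value is 9.00 kip/ft from combination 2.

Combination 2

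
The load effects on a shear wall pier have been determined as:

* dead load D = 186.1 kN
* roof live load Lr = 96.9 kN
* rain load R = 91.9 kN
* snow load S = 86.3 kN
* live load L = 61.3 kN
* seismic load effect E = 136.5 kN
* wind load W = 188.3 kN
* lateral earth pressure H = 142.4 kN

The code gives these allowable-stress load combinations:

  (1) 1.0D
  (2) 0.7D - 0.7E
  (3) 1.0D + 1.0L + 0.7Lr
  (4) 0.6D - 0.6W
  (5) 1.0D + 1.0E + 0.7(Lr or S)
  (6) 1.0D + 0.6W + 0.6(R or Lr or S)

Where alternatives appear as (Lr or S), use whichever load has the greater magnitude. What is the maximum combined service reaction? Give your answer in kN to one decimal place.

390.4 kN

(Lr or S) → Lr = 96.9 kN; (R or Lr or S) → Lr = 96.9 kN.
(1) 1.0(186.1) = 186.1
(2) 0.7(186.1) - 0.7(136.5) = 34.7
(3) 1.0(186.1) + 1.0(61.3) + 0.7(96.9) = 315.2
(4) 0.6(186.1) - 0.6(188.3) = -1.3
(5) 1.0(186.1) + 1.0(136.5) + 0.7(96.9) = 390.4
(6) 1.0(186.1) + 0.6(188.3) + 0.6(96.9) = 357.2
The controlling combination is 5, giving 390.4 kN.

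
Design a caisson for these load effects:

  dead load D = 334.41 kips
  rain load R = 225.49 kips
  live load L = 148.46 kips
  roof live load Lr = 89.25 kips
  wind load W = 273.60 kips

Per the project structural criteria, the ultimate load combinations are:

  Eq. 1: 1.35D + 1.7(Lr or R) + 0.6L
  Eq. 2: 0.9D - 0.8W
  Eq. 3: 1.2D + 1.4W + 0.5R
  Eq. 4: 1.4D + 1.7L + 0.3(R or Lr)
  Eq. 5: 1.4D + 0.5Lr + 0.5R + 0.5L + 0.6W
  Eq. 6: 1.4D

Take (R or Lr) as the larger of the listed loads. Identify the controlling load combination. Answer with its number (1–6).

(Lr or R) → R = 225.49 kips; (R or Lr) → R = 225.49 kips.
Eq. 1: 1.35(334.41) + 1.7(225.49) + 0.6(148.46) = 923.86
Eq. 2: 0.9(334.41) - 0.8(273.60) = 82.09
Eq. 3: 1.2(334.41) + 1.4(273.60) + 0.5(225.49) = 897.08
Eq. 4: 1.4(334.41) + 1.7(148.46) + 0.3(225.49) = 788.20
Eq. 5: 1.4(334.41) + 0.5(89.25) + 0.5(225.49) + 0.5(148.46) + 0.6(273.60) = 863.93
Eq. 6: 1.4(334.41) = 468.17
The largest value is 923.86 kips from combination 1.

Combination 1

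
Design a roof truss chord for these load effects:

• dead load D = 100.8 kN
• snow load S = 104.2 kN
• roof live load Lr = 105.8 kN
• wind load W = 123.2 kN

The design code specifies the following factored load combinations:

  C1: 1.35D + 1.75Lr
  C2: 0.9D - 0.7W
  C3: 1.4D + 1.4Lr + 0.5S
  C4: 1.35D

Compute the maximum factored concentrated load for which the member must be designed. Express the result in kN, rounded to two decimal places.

C1: 1.35(100.8) + 1.75(105.8) = 321.23
C2: 0.9(100.8) - 0.7(123.2) = 4.48
C3: 1.4(100.8) + 1.4(105.8) + 0.5(104.2) = 341.34
C4: 1.35(100.8) = 136.08
Maximum is from combination 3.

341.34 kN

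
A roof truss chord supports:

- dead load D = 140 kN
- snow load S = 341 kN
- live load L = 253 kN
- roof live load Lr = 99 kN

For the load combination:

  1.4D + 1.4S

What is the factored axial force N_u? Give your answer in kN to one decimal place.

1.4(140) + 1.4(341) = 196.0 + 477.4 = 673.4
N_u = 673.4 kN.

673.4 kN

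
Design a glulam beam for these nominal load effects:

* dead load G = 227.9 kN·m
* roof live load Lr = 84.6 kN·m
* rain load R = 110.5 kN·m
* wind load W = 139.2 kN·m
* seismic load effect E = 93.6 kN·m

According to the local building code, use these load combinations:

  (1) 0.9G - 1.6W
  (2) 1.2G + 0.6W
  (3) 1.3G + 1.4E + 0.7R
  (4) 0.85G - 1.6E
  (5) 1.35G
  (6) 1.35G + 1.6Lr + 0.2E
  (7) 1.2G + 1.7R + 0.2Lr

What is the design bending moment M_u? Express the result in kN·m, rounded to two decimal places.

(1) 0.9(227.9) - 1.6(139.2) = 205.11 - 222.72 = -17.61
(2) 1.2(227.9) + 0.6(139.2) = 273.48 + 83.52 = 357.00
(3) 1.3(227.9) + 1.4(93.6) + 0.7(110.5) = 296.27 + 131.04 + 77.35 = 504.66
(4) 0.85(227.9) - 1.6(93.6) = 193.72 - 149.76 = 43.96
(5) 1.35(227.9) = 307.67
(6) 1.35(227.9) + 1.6(84.6) + 0.2(93.6) = 307.67 + 135.36 + 18.72 = 461.75
(7) 1.2(227.9) + 1.7(110.5) + 0.2(84.6) = 273.48 + 187.85 + 16.92 = 478.25
The controlling combination is 3, giving 504.66 kN·m.

504.66 kN·m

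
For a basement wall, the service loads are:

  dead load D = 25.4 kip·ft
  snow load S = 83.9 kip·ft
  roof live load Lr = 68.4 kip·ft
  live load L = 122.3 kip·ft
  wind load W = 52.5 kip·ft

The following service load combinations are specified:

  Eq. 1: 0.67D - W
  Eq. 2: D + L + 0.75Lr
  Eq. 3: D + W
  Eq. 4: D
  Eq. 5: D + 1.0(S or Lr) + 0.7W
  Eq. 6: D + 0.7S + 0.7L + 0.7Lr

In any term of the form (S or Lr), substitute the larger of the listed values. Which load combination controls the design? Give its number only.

Combination 6

(S or Lr) → S = 83.9 kip·ft.
Eq. 1: 0.67(25.4) - 1.0(52.5) = 17.02 - 52.50 = -35.48
Eq. 2: 1.0(25.4) + 1.0(122.3) + 0.75(68.4) = 25.40 + 122.30 + 51.30 = 199.00
Eq. 3: 1.0(25.4) + 1.0(52.5) = 25.40 + 52.50 = 77.90
Eq. 4: 1.0(25.4) = 25.40
Eq. 5: 1.0(25.4) + 1.0(83.9) + 0.7(52.5) = 25.40 + 83.90 + 36.75 = 146.05
Eq. 6: 1.0(25.4) + 0.7(83.9) + 0.7(122.3) + 0.7(68.4) = 25.40 + 58.73 + 85.61 + 47.88 = 217.62
The largest value is 217.62 kip·ft from combination 6.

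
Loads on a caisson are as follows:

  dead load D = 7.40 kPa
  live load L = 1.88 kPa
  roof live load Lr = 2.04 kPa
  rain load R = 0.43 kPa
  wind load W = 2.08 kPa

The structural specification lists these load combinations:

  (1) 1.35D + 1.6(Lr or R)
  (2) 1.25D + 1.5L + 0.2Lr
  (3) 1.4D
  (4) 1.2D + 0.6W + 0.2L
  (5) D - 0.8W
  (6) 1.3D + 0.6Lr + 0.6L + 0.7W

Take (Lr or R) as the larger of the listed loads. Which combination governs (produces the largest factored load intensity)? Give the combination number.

(Lr or R) → Lr = 2.04 kPa.
(1) 1.35(7.40) + 1.6(2.04) = 9.99 + 3.26 = 13.25
(2) 1.25(7.40) + 1.5(1.88) + 0.2(2.04) = 9.25 + 2.82 + 0.41 = 12.48
(3) 1.4(7.40) = 10.36
(4) 1.2(7.40) + 0.6(2.08) + 0.2(1.88) = 10.50
(5) 1.0(7.40) - 0.8(2.08) = 7.40 - 1.66 = 5.74
(6) 1.3(7.40) + 0.6(2.04) + 0.6(1.88) + 0.7(2.08) = 9.62 + 1.22 + 1.13 + 1.46 = 13.43
The largest value is 13.43 kPa from combination 6.

Combination 6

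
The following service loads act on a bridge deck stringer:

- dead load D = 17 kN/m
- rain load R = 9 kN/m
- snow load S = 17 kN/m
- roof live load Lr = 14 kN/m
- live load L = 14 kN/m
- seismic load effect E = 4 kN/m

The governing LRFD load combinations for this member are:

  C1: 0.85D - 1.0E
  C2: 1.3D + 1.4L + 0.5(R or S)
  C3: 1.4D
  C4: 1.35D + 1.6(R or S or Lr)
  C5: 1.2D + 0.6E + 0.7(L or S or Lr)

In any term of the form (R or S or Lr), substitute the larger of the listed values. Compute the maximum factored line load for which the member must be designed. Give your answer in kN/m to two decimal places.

(R or S) → S = 17 kN/m; (R or S or Lr) → S = 17 kN/m; (L or S or Lr) → S = 17 kN/m.
C1: 0.85(17) - 1.0(4) = 14.45 - 4.00 = 10.45
C2: 1.3(17) + 1.4(14) + 0.5(17) = 22.10 + 19.60 + 8.50 = 50.20
C3: 1.4(17) = 23.80
C4: 1.35(17) + 1.6(17) = 22.95 + 27.20 = 50.15
C5: 1.2(17) + 0.6(4) + 0.7(17) = 20.40 + 2.40 + 11.90 = 34.70
The controlling combination is 2, giving 50.20 kN/m.

50.20 kN/m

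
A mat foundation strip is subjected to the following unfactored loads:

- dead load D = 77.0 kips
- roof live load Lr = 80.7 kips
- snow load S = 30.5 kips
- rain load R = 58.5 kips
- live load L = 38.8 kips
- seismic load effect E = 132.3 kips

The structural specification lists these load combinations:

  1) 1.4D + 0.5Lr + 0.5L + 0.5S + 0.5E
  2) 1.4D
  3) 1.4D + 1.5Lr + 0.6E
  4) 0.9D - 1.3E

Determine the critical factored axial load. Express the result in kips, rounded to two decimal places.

1) 1.4(77.0) + 0.5(80.7) + 0.5(38.8) + 0.5(30.5) + 0.5(132.3) = 107.80 + 40.35 + 19.40 + 15.25 + 66.15 = 248.95
2) 1.4(77.0) = 107.80
3) 1.4(77.0) + 1.5(80.7) + 0.6(132.3) = 107.80 + 121.05 + 79.38 = 308.23
4) 0.9(77.0) - 1.3(132.3) = 69.30 - 171.99 = -102.69
The controlling combination is 3, giving 308.23 kips.

308.23 kips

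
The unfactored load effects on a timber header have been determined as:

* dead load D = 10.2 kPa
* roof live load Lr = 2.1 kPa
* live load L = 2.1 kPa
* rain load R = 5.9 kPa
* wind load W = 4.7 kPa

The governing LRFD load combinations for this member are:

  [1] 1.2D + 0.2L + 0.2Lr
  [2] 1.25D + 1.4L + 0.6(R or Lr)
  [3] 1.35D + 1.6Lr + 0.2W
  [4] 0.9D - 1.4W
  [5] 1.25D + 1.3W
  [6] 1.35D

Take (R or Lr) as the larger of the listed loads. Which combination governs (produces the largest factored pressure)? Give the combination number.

(R or Lr) → R = 5.9 kPa.
[1] 1.2(10.2) + 0.2(2.1) + 0.2(2.1) = 13.1
[2] 1.25(10.2) + 1.4(2.1) + 0.6(5.9) = 12.8 + 2.9 + 3.5 = 19.2
[3] 1.35(10.2) + 1.6(2.1) + 0.2(4.7) = 13.8 + 3.4 + 0.9 = 18.1
[4] 0.9(10.2) - 1.4(4.7) = 9.2 - 6.6 = 2.6
[5] 1.25(10.2) + 1.3(4.7) = 12.8 + 6.1 = 18.9
[6] 1.35(10.2) = 13.8
The largest value is 19.2 kPa from combination 2.

Combination 2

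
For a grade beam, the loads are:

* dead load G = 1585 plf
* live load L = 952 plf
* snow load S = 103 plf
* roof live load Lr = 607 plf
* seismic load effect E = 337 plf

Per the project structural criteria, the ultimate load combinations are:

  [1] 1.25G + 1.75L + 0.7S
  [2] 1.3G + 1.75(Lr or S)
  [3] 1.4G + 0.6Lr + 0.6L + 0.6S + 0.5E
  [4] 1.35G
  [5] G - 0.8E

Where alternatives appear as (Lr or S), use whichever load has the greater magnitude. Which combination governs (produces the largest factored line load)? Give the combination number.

(Lr or S) → Lr = 607 plf.
[1] 1.25(1585) + 1.75(952) + 0.7(103) = 1981.3 + 1666.0 + 72.1 = 3719.4
[2] 1.3(1585) + 1.75(607) = 2060.5 + 1062.3 = 3122.8
[3] 1.4(1585) + 0.6(607) + 0.6(952) + 0.6(103) + 0.5(337) = 2219.0 + 364.2 + 571.2 + 61.8 + 168.5 = 3384.7
[4] 1.35(1585) = 2139.8
[5] 1.0(1585) - 0.8(337) = 1585.0 - 269.6 = 1315.4
The largest value is 3719.4 plf from combination 1.

Combination 1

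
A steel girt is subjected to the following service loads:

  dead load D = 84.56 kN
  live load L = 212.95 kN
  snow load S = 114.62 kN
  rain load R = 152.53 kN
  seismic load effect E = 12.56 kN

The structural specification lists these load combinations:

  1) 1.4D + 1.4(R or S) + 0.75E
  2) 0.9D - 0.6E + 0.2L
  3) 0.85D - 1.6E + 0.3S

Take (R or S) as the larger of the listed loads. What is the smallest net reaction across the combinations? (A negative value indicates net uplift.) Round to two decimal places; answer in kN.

86.17 kN

(R or S) → R = 152.53 kN.
1) 1.4(84.56) + 1.4(152.53) + 0.75(12.56) = 341.35
2) 0.9(84.56) - 0.6(12.56) + 0.2(212.95) = 111.16
3) 0.85(84.56) - 1.6(12.56) + 0.3(114.62) = 71.88 - 20.10 + 34.39 = 86.17
Combination 3 gives the minimum: 86.17 kN.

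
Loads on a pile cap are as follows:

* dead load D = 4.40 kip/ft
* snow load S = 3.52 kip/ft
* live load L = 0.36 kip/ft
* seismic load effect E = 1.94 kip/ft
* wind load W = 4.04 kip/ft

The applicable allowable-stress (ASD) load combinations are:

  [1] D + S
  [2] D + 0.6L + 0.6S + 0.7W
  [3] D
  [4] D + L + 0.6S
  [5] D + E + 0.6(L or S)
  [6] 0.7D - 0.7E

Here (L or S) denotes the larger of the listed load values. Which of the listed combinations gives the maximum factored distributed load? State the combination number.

(L or S) → S = 3.52 kip/ft.
[1] 1.0(4.40) + 1.0(3.52) = 4.40 + 3.52 = 7.92
[2] 1.0(4.40) + 0.6(0.36) + 0.6(3.52) + 0.7(4.04) = 4.40 + 0.22 + 2.11 + 2.83 = 9.56
[3] 1.0(4.40) = 4.40
[4] 1.0(4.40) + 1.0(0.36) + 0.6(3.52) = 4.40 + 0.36 + 2.11 = 6.87
[5] 1.0(4.40) + 1.0(1.94) + 0.6(3.52) = 4.40 + 1.94 + 2.11 = 8.45
[6] 0.7(4.40) - 0.7(1.94) = 3.08 - 1.36 = 1.72
The largest value is 9.56 kip/ft from combination 2.

Combination 2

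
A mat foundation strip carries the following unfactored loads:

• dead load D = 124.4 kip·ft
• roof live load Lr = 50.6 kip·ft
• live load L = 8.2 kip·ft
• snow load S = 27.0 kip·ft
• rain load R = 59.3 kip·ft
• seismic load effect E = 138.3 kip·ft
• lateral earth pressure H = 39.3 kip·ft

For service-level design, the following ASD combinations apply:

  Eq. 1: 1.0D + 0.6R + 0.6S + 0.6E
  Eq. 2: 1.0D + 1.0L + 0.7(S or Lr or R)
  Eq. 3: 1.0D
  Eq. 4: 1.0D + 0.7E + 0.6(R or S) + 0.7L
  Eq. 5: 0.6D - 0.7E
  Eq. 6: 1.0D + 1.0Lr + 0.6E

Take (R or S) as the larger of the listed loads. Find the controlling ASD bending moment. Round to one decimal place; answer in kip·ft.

(S or Lr or R) → R = 59.3 kip·ft; (R or S) → R = 59.3 kip·ft.
Eq. 1: 1.0(124.4) + 0.6(59.3) + 0.6(27.0) + 0.6(138.3) = 124.4 + 35.6 + 16.2 + 83.0 = 259.2
Eq. 2: 1.0(124.4) + 1.0(8.2) + 0.7(59.3) = 124.4 + 8.2 + 41.5 = 174.1
Eq. 3: 1.0(124.4) = 124.4
Eq. 4: 1.0(124.4) + 0.7(138.3) + 0.6(59.3) + 0.7(8.2) = 124.4 + 96.8 + 35.6 + 5.7 = 262.5
Eq. 5: 0.6(124.4) - 0.7(138.3) = 74.6 - 96.8 = -22.2
Eq. 6: 1.0(124.4) + 1.0(50.6) + 0.6(138.3) = 124.4 + 50.6 + 83.0 = 258.0
Maximum is from combination 4.

262.5 kip·ft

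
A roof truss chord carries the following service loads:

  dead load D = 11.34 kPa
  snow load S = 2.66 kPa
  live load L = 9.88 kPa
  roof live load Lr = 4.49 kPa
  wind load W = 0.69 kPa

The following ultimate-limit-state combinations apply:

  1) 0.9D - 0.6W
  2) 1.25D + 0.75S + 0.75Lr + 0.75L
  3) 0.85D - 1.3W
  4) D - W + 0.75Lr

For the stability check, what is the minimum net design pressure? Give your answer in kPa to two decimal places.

1) 0.9(11.34) - 0.6(0.69) = 9.79
2) 1.25(11.34) + 0.75(2.66) + 0.75(4.49) + 0.75(9.88) = 26.95
3) 0.85(11.34) - 1.3(0.69) = 9.64 - 0.90 = 8.74
4) 1.0(11.34) - 1.0(0.69) + 0.75(4.49) = 11.34 - 0.69 + 3.37 = 14.02
Combination 3 gives the minimum: 8.74 kPa.

8.74 kPa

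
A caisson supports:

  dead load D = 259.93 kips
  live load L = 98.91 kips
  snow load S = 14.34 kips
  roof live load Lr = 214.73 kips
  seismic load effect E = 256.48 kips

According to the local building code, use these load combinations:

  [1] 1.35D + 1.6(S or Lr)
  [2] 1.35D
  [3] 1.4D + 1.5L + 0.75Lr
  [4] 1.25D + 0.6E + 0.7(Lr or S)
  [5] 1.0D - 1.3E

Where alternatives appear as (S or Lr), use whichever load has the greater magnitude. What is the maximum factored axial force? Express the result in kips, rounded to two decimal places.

694.47 kips

(S or Lr) → Lr = 214.73 kips; (Lr or S) → Lr = 214.73 kips.
[1] 1.35(259.93) + 1.6(214.73) = 694.47
[2] 1.35(259.93) = 350.91
[3] 1.4(259.93) + 1.5(98.91) + 0.75(214.73) = 673.31
[4] 1.25(259.93) + 0.6(256.48) + 0.7(214.73) = 629.11
[5] 1.0(259.93) - 1.3(256.48) = -73.49
Maximum is from combination 1.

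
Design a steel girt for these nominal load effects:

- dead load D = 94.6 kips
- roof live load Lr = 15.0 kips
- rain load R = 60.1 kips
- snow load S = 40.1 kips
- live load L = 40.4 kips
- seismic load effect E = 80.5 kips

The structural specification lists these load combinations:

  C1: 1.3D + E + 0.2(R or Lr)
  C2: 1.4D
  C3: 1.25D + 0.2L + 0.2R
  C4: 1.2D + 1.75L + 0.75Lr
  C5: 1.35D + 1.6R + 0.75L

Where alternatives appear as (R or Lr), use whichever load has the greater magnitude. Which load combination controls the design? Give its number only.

(R or Lr) → R = 60.1 kips.
C1: 1.3(94.6) + 1.0(80.5) + 0.2(60.1) = 122.98 + 80.50 + 12.02 = 215.50
C2: 1.4(94.6) = 132.44
C3: 1.25(94.6) + 0.2(40.4) + 0.2(60.1) = 118.25 + 8.08 + 12.02 = 138.35
C4: 1.2(94.6) + 1.75(40.4) + 0.75(15.0) = 113.52 + 70.70 + 11.25 = 195.47
C5: 1.35(94.6) + 1.6(60.1) + 0.75(40.4) = 127.71 + 96.16 + 30.30 = 254.17
The largest value is 254.17 kips from combination 5.

Combination 5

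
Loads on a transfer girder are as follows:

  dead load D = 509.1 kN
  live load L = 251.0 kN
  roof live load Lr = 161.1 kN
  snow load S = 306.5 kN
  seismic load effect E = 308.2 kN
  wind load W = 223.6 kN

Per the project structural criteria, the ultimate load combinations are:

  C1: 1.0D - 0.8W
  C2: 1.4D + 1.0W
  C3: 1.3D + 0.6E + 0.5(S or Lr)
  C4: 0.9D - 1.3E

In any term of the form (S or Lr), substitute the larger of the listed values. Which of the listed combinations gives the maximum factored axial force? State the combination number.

(S or Lr) → S = 306.5 kN.
C1: 1.0(509.1) - 0.8(223.6) = 330.2
C2: 1.4(509.1) + 1.0(223.6) = 936.3
C3: 1.3(509.1) + 0.6(308.2) + 0.5(306.5) = 1000.0
C4: 0.9(509.1) - 1.3(308.2) = 57.5
The largest value is 1000.0 kN from combination 3.

Combination 3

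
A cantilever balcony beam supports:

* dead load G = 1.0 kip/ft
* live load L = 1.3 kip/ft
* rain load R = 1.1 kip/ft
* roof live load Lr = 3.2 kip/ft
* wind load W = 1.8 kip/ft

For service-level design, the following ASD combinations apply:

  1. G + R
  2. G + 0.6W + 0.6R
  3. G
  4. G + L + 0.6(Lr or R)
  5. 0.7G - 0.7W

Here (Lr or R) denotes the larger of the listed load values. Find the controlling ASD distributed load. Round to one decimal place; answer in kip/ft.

4.2 kip/ft

(Lr or R) → Lr = 3.2 kip/ft.
1. 1.0(1.0) + 1.0(1.1) = 1.0 + 1.1 = 2.1
2. 1.0(1.0) + 0.6(1.8) + 0.6(1.1) = 2.7
3. 1.0(1.0) = 1.0
4. 1.0(1.0) + 1.0(1.3) + 0.6(3.2) = 1.0 + 1.3 + 1.9 = 4.2
5. 0.7(1.0) - 0.7(1.8) = 0.7 - 1.3 = -0.6
The controlling combination is 4, giving 4.2 kip/ft.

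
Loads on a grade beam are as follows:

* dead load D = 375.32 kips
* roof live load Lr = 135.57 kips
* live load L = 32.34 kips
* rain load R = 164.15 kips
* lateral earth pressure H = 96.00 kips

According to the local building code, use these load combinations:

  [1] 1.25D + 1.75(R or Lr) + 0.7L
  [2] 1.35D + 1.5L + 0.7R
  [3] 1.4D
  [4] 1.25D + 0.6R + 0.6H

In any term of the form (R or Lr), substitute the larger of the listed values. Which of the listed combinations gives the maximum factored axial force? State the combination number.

Combination 1

(R or Lr) → R = 164.15 kips.
[1] 1.25(375.32) + 1.75(164.15) + 0.7(32.34) = 469.15 + 287.26 + 22.64 = 779.05
[2] 1.35(375.32) + 1.5(32.34) + 0.7(164.15) = 506.68 + 48.51 + 114.91 = 670.10
[3] 1.4(375.32) = 525.45
[4] 1.25(375.32) + 0.6(164.15) + 0.6(96.00) = 469.15 + 98.49 + 57.60 = 625.24
The largest value is 779.05 kips from combination 1.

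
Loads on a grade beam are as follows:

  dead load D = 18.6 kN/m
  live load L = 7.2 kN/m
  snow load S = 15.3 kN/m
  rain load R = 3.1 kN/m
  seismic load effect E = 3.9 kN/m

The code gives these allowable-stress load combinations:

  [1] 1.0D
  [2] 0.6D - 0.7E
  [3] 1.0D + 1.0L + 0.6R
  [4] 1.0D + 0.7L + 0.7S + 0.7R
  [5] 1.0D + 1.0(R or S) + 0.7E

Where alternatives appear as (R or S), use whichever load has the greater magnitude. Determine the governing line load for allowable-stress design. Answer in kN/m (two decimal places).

(R or S) → S = 15.3 kN/m.
[1] 1.0(18.6) = 18.60
[2] 0.6(18.6) - 0.7(3.9) = 11.16 - 2.73 = 8.43
[3] 1.0(18.6) + 1.0(7.2) + 0.6(3.1) = 18.60 + 7.20 + 1.86 = 27.66
[4] 1.0(18.6) + 0.7(7.2) + 0.7(15.3) + 0.7(3.1) = 18.60 + 5.04 + 10.71 + 2.17 = 36.52
[5] 1.0(18.6) + 1.0(15.3) + 0.7(3.9) = 18.60 + 15.30 + 2.73 = 36.63
The controlling combination is 5, giving 36.63 kN/m.

36.63 kN/m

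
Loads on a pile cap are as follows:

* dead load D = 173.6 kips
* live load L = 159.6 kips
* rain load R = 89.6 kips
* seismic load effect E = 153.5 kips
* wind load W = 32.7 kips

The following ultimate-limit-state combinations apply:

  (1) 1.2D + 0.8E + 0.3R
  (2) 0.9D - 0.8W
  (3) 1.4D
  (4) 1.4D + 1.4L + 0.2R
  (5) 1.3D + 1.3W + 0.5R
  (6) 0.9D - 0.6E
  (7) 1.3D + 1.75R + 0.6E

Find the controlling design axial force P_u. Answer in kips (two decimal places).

(1) 1.2(173.6) + 0.8(153.5) + 0.3(89.6) = 358.00
(2) 0.9(173.6) - 0.8(32.7) = 130.08
(3) 1.4(173.6) = 243.04
(4) 1.4(173.6) + 1.4(159.6) + 0.2(89.6) = 484.40
(5) 1.3(173.6) + 1.3(32.7) + 0.5(89.6) = 312.99
(6) 0.9(173.6) - 0.6(153.5) = 64.14
(7) 1.3(173.6) + 1.75(89.6) + 0.6(153.5) = 474.58
Maximum is from combination 4.

484.40 kips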